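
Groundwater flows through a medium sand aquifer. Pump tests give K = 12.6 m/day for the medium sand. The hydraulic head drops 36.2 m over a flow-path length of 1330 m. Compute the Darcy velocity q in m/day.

Hydraulic gradient i = Δh / L = 36.2 / 1330 = 0.02722.
Specific discharge q = K · i = 12.60 × 0.02722 = 0.3429 m/day.

0.343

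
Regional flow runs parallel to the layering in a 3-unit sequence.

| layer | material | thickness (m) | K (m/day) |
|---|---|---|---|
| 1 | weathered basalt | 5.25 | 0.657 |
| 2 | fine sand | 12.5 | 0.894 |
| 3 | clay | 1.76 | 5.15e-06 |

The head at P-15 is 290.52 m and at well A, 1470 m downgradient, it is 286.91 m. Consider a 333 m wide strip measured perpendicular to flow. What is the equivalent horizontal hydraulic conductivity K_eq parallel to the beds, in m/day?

Flow is parallel to layering, so each bed carries its own Darcy discharge and the transmissivities add.
Σ(K_i·b_i) = 0.657×5.25 + 0.894×12.5 + 5.15e-06×1.76 = 14.62 m²/day.
Total thickness b = 19.51 m, so K_eq = Σ(K_i·b_i)/b = 0.7496 m/day.

0.750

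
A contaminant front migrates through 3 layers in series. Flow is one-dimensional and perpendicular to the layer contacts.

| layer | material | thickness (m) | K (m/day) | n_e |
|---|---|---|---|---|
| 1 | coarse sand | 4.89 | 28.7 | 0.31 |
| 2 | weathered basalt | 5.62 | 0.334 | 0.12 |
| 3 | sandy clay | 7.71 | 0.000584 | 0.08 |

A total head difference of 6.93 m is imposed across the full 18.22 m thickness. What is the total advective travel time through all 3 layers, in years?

14.7

With flow normal to the layers, continuity requires the same specific discharge q through every layer.
Σ(b_i/K_i) = 4.89/28.7 + 5.62/0.334 + 7.71/0.000584 = 13219 d.
q = Δh / Σ(b_i/K_i) = 6.93 / 13219 = 0.0005242 m/day.
In each layer the seepage velocity is v_i = q/n_i, so the layer transit time is t_i = b_i·n_i / q:
  layer 1 (coarse sand): t_1 = 4.89 × 0.31 / 0.0005242 = 2892 d
  layer 2 (weathered basalt): t_2 = 5.62 × 0.12 / 0.0005242 = 1286 d
  layer 3 (sandy clay): t_3 = 7.71 × 0.08 / 0.0005242 = 1177 d
Total t = Σ t_i = 5355 days = 14.66 years.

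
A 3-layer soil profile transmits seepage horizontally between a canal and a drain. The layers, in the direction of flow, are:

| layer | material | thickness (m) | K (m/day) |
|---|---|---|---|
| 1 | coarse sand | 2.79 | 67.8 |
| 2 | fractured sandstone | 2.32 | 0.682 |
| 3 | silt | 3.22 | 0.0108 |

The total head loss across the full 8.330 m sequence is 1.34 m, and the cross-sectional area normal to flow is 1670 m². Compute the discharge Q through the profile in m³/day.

Flow is perpendicular to layering, so the layers act in series and the equivalent K is the thickness-weighted harmonic mean.
Total thickness L = 2.79 + 2.32 + 3.22 = 8.330 m.
Σ(b_i/K_i) = 2.79/67.8 + 2.32/0.682 + 3.22/0.0108 = 301.6 d.
K_eq = L / Σ(b_i/K_i) = 8.330 / 301.6 = 0.02762 m/day.
Q = K_eq · A · (Δh/L) = 0.02762 × 1670 × (1.34/8.330) = 7.420 m³/day.

7.42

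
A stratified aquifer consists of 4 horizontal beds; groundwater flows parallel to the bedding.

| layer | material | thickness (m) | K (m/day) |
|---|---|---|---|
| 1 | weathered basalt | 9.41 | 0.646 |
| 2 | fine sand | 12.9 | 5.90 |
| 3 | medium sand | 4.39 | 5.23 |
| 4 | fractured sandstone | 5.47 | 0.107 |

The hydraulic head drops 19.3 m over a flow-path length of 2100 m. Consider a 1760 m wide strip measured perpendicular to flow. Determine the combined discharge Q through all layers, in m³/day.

1710

Flow is parallel to layering, so each bed carries its own Darcy discharge and the transmissivities add.
Σ(K_i·b_i) = 0.646×9.41 + 5.90×12.9 + 5.23×4.39 + 0.107×5.47 = 105.7 m²/day.
Hydraulic gradient i = Δh / L = 19.3 / 2100 = 0.009190.
Q = Σ(K_i·b_i) · W · i = 105.7 × 1760 × 0.009190 = 1710 m³/day.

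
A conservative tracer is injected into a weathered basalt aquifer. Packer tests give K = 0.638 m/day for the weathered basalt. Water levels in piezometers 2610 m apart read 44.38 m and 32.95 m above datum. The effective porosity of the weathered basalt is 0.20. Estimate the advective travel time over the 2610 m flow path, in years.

Hydraulic gradient i = (44.38 − 32.95) / 2610 = 11.43 / 2610 = 0.004379.
Darcy flux q = K · i = 0.6380 × 0.004379 = 0.002794 m/day.
Seepage velocity v = q / n_e = 0.002794 / 0.20 = 0.01397 m/day.
Travel time t = L / v = 2610 / 0.01397 = 1.868e+05 days = 511.5 years.

512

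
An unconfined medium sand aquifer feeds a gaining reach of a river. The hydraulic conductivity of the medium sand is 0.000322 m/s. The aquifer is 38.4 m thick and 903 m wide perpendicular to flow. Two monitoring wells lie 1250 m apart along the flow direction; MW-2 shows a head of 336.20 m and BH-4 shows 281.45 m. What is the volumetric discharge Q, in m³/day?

42300

Convert K: 0.000322 m/s × 86400 = 27.82 m/day.
Cross-sectional area A = 903 × 38.4 = 34675 m².
Hydraulic gradient i = (336.20 − 281.45) / 1250 = 54.75 / 1250 = 0.04380.
Darcy's law: Q = K · A · i = 27.82 × 34675 × 0.04380 = 42254 m³/day.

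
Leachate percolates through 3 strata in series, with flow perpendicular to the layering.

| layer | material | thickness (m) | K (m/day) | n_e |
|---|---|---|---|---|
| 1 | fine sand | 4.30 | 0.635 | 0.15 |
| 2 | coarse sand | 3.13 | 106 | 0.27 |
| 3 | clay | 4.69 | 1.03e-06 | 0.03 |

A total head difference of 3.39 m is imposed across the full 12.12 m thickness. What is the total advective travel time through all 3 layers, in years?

With flow normal to the layers, continuity requires the same specific discharge q through every layer.
Σ(b_i/K_i) = 4.30/0.635 + 3.13/106 + 4.69/1.03e-06 = 4.553e+06 d.
q = Δh / Σ(b_i/K_i) = 3.39 / 4.553e+06 = 7.445e-07 m/day.
In each layer the seepage velocity is v_i = q/n_i, so the layer transit time is t_i = b_i·n_i / q:
  layer 1 (fine sand): t_1 = 4.30 × 0.15 / 7.445e-07 = 8.664e+05 d
  layer 2 (coarse sand): t_2 = 3.13 × 0.27 / 7.445e-07 = 1.135e+06 d
  layer 3 (clay): t_3 = 4.69 × 0.03 / 7.445e-07 = 1.890e+05 d
Total t = Σ t_i = 2.190e+06 days = 5997 years.

6000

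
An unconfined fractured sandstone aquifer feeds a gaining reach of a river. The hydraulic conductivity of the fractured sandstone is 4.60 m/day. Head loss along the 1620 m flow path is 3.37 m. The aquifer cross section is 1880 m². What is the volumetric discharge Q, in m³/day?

Hydraulic gradient i = Δh / L = 3.37 / 1620 = 0.002080.
Darcy's law: Q = K · A · i = 4.600 × 1880 × 0.002080 = 17.99 m³/day.

18.0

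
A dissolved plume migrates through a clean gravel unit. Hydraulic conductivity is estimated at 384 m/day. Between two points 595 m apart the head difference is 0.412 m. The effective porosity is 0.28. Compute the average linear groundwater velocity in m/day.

0.950

Hydraulic gradient i = Δh / L = 0.412 / 595 = 0.0006924.
Darcy flux q = K · i = 384.0 × 0.0006924 = 0.2659 m/day.
Seepage velocity v = q / n_e = 0.2659 / 0.28 = 0.9496 m/day.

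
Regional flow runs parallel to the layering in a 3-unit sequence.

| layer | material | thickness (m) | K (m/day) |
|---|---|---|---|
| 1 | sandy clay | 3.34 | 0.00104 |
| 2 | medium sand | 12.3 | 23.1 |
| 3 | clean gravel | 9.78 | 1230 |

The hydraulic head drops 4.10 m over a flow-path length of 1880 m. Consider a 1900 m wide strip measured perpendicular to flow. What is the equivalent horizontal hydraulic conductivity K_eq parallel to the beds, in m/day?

Flow is parallel to layering, so each bed carries its own Darcy discharge and the transmissivities add.
Σ(K_i·b_i) = 0.00104×3.34 + 23.1×12.3 + 1230×9.78 = 12314 m²/day.
Total thickness b = 25.42 m, so K_eq = Σ(K_i·b_i)/b = 484.4 m/day.

484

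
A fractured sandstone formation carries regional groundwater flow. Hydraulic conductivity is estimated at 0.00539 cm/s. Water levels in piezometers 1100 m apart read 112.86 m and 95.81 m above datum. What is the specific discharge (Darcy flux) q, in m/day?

Convert K: 0.00539 cm/s × 864 = 4.657 m/day.
Hydraulic gradient i = (112.86 − 95.81) / 1100 = 17.05 / 1100 = 0.01550.
Specific discharge q = K · i = 4.657 × 0.01550 = 0.07218 m/day.

0.0722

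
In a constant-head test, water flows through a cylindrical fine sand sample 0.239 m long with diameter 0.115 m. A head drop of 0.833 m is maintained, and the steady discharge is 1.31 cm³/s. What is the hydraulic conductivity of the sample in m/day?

Cross-sectional area A = π·(d/2)² = π × (0.115/2)² = 0.01039 m².
Convert discharge: 1.31 cm³/s = 1.310e-06 m³/s.
Darcy's law rearranged: K = Q·L / (A·Δh) = 1.310e-06 × 0.239 / (0.01039 × 0.833) = 3.619e-05 m/s = 3.126 m/day.

3.13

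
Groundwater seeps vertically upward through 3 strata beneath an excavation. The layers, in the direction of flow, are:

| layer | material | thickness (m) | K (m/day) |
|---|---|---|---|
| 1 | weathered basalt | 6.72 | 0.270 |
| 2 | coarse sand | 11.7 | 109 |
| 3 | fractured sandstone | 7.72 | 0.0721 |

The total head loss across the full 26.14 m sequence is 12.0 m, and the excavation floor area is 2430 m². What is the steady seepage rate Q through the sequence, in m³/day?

Flow is perpendicular to layering, so the layers act in series and the equivalent K is the thickness-weighted harmonic mean.
Total thickness L = 6.72 + 11.7 + 7.72 = 26.14 m.
Σ(b_i/K_i) = 6.72/0.270 + 11.7/109 + 7.72/0.0721 = 132.1 d.
K_eq = L / Σ(b_i/K_i) = 26.14 / 132.1 = 0.1979 m/day.
Q = K_eq · A · (Δh/L) = 0.1979 × 2430 × (12.0/26.14) = 220.8 m³/day.

221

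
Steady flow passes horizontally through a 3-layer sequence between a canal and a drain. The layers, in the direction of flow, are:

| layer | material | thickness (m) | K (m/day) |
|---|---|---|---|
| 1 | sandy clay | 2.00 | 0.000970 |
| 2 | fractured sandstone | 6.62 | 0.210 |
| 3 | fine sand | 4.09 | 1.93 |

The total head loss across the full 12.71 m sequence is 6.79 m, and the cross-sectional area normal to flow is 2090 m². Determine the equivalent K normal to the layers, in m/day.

Flow is perpendicular to layering, so the layers act in series and the equivalent K is the thickness-weighted harmonic mean.
Total thickness L = 2.00 + 6.62 + 4.09 = 12.71 m.
Σ(b_i/K_i) = 2.00/0.000970 + 6.62/0.210 + 4.09/1.93 = 2095 d.
K_eq = L / Σ(b_i/K_i) = 12.71 / 2095 = 0.006065 m/day.

0.00607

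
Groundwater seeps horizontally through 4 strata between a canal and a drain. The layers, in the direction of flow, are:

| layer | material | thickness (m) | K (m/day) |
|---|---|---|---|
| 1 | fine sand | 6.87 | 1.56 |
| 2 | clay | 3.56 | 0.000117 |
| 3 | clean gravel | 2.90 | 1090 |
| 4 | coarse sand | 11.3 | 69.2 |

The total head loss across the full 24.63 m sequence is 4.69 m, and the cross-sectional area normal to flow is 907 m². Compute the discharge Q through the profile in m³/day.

0.140

Flow is perpendicular to layering, so the layers act in series and the equivalent K is the thickness-weighted harmonic mean.
Total thickness L = 6.87 + 3.56 + 2.90 + 11.3 = 24.63 m.
Σ(b_i/K_i) = 6.87/1.56 + 3.56/0.000117 + 2.90/1090 + 11.3/69.2 = 30432 d.
K_eq = L / Σ(b_i/K_i) = 24.63 / 30432 = 0.0008093 m/day.
Q = K_eq · A · (Δh/L) = 0.0008093 × 907 × (4.69/24.63) = 0.1398 m³/day.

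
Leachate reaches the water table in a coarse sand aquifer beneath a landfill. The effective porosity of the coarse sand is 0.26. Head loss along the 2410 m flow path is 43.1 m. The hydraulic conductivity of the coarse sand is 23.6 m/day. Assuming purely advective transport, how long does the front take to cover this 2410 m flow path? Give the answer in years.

4.06

Hydraulic gradient i = Δh / L = 43.1 / 2410 = 0.01788.
Darcy flux q = K · i = 23.60 × 0.01788 = 0.4221 m/day.
Seepage velocity v = q / n_e = 0.4221 / 0.26 = 1.623 m/day.
Travel time t = L / v = 2410 / 1.623 = 1485 days = 4.065 years.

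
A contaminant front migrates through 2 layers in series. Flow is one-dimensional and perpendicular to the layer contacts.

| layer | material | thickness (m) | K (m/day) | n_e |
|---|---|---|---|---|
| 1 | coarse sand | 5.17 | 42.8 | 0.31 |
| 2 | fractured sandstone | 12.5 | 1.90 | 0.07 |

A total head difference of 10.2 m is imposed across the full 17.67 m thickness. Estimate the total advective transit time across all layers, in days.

With flow normal to the layers, continuity requires the same specific discharge q through every layer.
Σ(b_i/K_i) = 5.17/42.8 + 12.5/1.90 = 6.700 d.
q = Δh / Σ(b_i/K_i) = 10.2 / 6.700 = 1.522 m/day.
In each layer the seepage velocity is v_i = q/n_i, so the layer transit time is t_i = b_i·n_i / q:
  layer 1 (coarse sand): t_1 = 5.17 × 0.31 / 1.522 = 1.053 d
  layer 2 (fractured sandstone): t_2 = 12.5 × 0.07 / 1.522 = 0.5747 d
Total t = Σ t_i = 1.627 days.

1.63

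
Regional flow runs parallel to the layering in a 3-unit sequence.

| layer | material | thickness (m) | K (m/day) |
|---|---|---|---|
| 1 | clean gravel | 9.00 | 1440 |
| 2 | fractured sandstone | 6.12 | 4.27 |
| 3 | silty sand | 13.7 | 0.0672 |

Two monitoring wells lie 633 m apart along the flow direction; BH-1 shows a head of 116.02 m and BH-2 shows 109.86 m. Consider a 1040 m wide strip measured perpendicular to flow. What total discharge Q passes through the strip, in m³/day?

Flow is parallel to layering, so each bed carries its own Darcy discharge and the transmissivities add.
Σ(K_i·b_i) = 1440×9.00 + 4.27×6.12 + 0.0672×13.7 = 12987 m²/day.
Hydraulic gradient i = (116.02 − 109.86) / 633 = 6.16 / 633 = 0.009731.
Q = Σ(K_i·b_i) · W · i = 12987 × 1040 × 0.009731 = 1.314e+05 m³/day.

131000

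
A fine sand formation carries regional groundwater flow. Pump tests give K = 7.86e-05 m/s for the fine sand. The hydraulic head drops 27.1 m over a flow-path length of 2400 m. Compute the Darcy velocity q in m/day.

0.0767

Convert K: 7.86e-05 m/s × 86400 = 6.791 m/day.
Hydraulic gradient i = Δh / L = 27.1 / 2400 = 0.01129.
Specific discharge q = K · i = 6.791 × 0.01129 = 0.07668 m/day.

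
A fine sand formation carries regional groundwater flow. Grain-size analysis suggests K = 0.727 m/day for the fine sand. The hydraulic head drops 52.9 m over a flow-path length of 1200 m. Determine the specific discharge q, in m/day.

0.0320

Hydraulic gradient i = Δh / L = 52.9 / 1200 = 0.04408.
Specific discharge q = K · i = 0.7270 × 0.04408 = 0.03205 m/day.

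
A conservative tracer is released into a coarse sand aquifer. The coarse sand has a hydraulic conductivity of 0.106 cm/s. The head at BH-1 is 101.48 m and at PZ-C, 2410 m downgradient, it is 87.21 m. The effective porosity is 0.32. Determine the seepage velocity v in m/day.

Convert K: 0.106 cm/s × 864 = 91.58 m/day.
Hydraulic gradient i = (101.48 − 87.21) / 2410 = 14.27 / 2410 = 0.005921.
Darcy flux q = K · i = 91.58 × 0.005921 = 0.5423 m/day.
Seepage velocity v = q / n_e = 0.5423 / 0.32 = 1.695 m/day.

1.69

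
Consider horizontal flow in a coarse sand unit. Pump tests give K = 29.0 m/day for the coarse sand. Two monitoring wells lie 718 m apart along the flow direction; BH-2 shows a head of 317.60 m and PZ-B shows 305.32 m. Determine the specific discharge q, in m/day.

0.496

Hydraulic gradient i = (317.60 − 305.32) / 718 = 12.28 / 718 = 0.01710.
Specific discharge q = K · i = 29.00 × 0.01710 = 0.4960 m/day.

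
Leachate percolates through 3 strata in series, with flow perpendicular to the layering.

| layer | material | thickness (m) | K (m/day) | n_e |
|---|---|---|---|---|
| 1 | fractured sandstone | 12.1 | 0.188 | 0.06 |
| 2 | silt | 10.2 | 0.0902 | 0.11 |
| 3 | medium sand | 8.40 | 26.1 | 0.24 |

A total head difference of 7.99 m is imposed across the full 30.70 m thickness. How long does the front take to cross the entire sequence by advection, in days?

86.0

With flow normal to the layers, continuity requires the same specific discharge q through every layer.
Σ(b_i/K_i) = 12.1/0.188 + 10.2/0.0902 + 8.40/26.1 = 177.8 d.
q = Δh / Σ(b_i/K_i) = 7.99 / 177.8 = 0.04495 m/day.
In each layer the seepage velocity is v_i = q/n_i, so the layer transit time is t_i = b_i·n_i / q:
  layer 1 (fractured sandstone): t_1 = 12.1 × 0.06 / 0.04495 = 16.15 d
  layer 2 (silt): t_2 = 10.2 × 0.11 / 0.04495 = 24.96 d
  layer 3 (medium sand): t_3 = 8.40 × 0.24 / 0.04495 = 44.85 d
Total t = Σ t_i = 85.97 days.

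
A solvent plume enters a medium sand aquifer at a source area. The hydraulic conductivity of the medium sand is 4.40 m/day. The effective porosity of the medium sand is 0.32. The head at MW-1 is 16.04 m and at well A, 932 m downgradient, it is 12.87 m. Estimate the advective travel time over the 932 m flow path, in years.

54.6

Hydraulic gradient i = (16.04 − 12.87) / 932 = 3.17 / 932 = 0.003401.
Darcy flux q = K · i = 4.400 × 0.003401 = 0.01497 m/day.
Seepage velocity v = q / n_e = 0.01497 / 0.32 = 0.04677 m/day.
Travel time t = L / v = 932 / 0.04677 = 19928 days = 54.56 years.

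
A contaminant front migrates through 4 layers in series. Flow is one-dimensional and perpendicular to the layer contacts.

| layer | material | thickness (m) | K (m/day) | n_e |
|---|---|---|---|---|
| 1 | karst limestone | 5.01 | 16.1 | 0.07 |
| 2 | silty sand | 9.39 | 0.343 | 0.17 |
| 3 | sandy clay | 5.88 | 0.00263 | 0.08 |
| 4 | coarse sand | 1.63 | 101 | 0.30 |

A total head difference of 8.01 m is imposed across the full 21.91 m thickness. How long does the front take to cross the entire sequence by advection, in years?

With flow normal to the layers, continuity requires the same specific discharge q through every layer.
Σ(b_i/K_i) = 5.01/16.1 + 9.39/0.343 + 5.88/0.00263 + 1.63/101 = 2263 d.
q = Δh / Σ(b_i/K_i) = 8.01 / 2263 = 0.003539 m/day.
In each layer the seepage velocity is v_i = q/n_i, so the layer transit time is t_i = b_i·n_i / q:
  layer 1 (karst limestone): t_1 = 5.01 × 0.07 / 0.003539 = 99.10 d
  layer 2 (silty sand): t_2 = 9.39 × 0.17 / 0.003539 = 451.1 d
  layer 3 (sandy clay): t_3 = 5.88 × 0.08 / 0.003539 = 132.9 d
  layer 4 (coarse sand): t_4 = 1.63 × 0.30 / 0.003539 = 138.2 d
Total t = Σ t_i = 821.3 days = 2.249 years.

2.25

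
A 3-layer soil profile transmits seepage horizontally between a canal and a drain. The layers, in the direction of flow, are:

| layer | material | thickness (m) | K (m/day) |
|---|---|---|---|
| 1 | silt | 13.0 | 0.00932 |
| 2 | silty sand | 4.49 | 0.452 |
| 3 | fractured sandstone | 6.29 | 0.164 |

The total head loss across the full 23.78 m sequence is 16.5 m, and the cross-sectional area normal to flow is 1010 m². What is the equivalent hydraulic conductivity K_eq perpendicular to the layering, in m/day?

0.0165

Flow is perpendicular to layering, so the layers act in series and the equivalent K is the thickness-weighted harmonic mean.
Total thickness L = 13.0 + 4.49 + 6.29 = 23.78 m.
Σ(b_i/K_i) = 13.0/0.00932 + 4.49/0.452 + 6.29/0.164 = 1443 d.
K_eq = L / Σ(b_i/K_i) = 23.78 / 1443 = 0.01648 m/day.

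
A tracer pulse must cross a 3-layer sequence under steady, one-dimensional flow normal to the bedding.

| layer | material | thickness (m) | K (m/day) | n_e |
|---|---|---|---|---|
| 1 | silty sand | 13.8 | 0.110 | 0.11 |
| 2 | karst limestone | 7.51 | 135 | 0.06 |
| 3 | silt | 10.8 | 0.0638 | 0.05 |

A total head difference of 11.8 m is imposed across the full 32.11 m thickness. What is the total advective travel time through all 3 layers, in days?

With flow normal to the layers, continuity requires the same specific discharge q through every layer.
Σ(b_i/K_i) = 13.8/0.110 + 7.51/135 + 10.8/0.0638 = 294.8 d.
q = Δh / Σ(b_i/K_i) = 11.8 / 294.8 = 0.04003 m/day.
In each layer the seepage velocity is v_i = q/n_i, so the layer transit time is t_i = b_i·n_i / q:
  layer 1 (silty sand): t_1 = 13.8 × 0.11 / 0.04003 = 37.92 d
  layer 2 (karst limestone): t_2 = 7.51 × 0.06 / 0.04003 = 11.26 d
  layer 3 (silt): t_3 = 10.8 × 0.05 / 0.04003 = 13.49 d
Total t = Σ t_i = 62.67 days.

62.7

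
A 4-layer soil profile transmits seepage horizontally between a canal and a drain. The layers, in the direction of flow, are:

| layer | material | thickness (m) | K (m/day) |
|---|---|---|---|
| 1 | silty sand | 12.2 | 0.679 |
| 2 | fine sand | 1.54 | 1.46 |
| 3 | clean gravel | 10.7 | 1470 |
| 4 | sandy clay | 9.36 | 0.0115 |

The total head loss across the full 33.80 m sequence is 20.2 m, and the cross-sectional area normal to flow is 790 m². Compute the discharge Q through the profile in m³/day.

Flow is perpendicular to layering, so the layers act in series and the equivalent K is the thickness-weighted harmonic mean.
Total thickness L = 12.2 + 1.54 + 10.7 + 9.36 = 33.80 m.
Σ(b_i/K_i) = 12.2/0.679 + 1.54/1.46 + 10.7/1470 + 9.36/0.0115 = 832.9 d.
K_eq = L / Σ(b_i/K_i) = 33.80 / 832.9 = 0.04058 m/day.
Q = K_eq · A · (Δh/L) = 0.04058 × 790 × (20.2/33.80) = 19.16 m³/day.

19.2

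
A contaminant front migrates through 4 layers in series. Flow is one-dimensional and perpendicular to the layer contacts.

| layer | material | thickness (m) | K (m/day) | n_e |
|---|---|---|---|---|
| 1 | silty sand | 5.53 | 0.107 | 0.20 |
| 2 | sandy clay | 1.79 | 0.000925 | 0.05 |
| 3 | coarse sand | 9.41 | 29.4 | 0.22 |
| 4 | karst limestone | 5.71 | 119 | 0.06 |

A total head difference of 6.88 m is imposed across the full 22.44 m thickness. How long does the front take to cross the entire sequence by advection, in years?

2.85

With flow normal to the layers, continuity requires the same specific discharge q through every layer.
Σ(b_i/K_i) = 5.53/0.107 + 1.79/0.000925 + 9.41/29.4 + 5.71/119 = 1987 d.
q = Δh / Σ(b_i/K_i) = 6.88 / 1987 = 0.003462 m/day.
In each layer the seepage velocity is v_i = q/n_i, so the layer transit time is t_i = b_i·n_i / q:
  layer 1 (silty sand): t_1 = 5.53 × 0.20 / 0.003462 = 319.5 d
  layer 2 (sandy clay): t_2 = 1.79 × 0.05 / 0.003462 = 25.85 d
  layer 3 (coarse sand): t_3 = 9.41 × 0.22 / 0.003462 = 597.9 d
  layer 4 (karst limestone): t_4 = 5.71 × 0.06 / 0.003462 = 98.95 d
Total t = Σ t_i = 1042 days = 2.853 years.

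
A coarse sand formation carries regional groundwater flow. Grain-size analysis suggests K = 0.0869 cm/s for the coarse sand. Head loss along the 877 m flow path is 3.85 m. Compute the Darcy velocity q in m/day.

0.330

Convert K: 0.0869 cm/s × 864 = 75.08 m/day.
Hydraulic gradient i = Δh / L = 3.85 / 877 = 0.004390.
Specific discharge q = K · i = 75.08 × 0.004390 = 0.3296 m/day.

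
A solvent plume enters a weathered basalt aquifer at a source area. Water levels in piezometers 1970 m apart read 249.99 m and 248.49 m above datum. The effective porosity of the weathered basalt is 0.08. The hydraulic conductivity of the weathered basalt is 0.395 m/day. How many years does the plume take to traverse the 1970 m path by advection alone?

1430

Hydraulic gradient i = (249.99 − 248.49) / 1970 = 1.5 / 1970 = 0.0007614.
Darcy flux q = K · i = 0.3950 × 0.0007614 = 0.0003008 m/day.
Seepage velocity v = q / n_e = 0.0003008 / 0.08 = 0.003760 m/day.
Travel time t = L / v = 1970 / 0.003760 = 5.240e+05 days = 1435 years.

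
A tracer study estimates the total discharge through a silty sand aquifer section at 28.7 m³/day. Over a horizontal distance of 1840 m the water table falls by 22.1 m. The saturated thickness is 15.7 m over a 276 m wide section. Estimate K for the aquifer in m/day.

0.551

Cross-sectional area A = 276 × 15.7 = 4333 m².
Hydraulic gradient i = Δh / L = 22.1 / 1840 = 0.01201.
From Q = K·A·i, K = Q / (A·i) = 28.7 / (4333 × 0.01201) = 0.5514 m/day.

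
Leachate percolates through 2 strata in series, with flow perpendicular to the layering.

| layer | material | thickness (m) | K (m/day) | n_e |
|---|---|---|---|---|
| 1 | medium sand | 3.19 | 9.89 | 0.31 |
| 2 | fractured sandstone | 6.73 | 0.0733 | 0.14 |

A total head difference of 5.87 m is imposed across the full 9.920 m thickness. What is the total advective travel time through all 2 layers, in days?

With flow normal to the layers, continuity requires the same specific discharge q through every layer.
Σ(b_i/K_i) = 3.19/9.89 + 6.73/0.0733 = 92.14 d.
q = Δh / Σ(b_i/K_i) = 5.87 / 92.14 = 0.06371 m/day.
In each layer the seepage velocity is v_i = q/n_i, so the layer transit time is t_i = b_i·n_i / q:
  layer 1 (medium sand): t_1 = 3.19 × 0.31 / 0.06371 = 15.52 d
  layer 2 (fractured sandstone): t_2 = 6.73 × 0.14 / 0.06371 = 14.79 d
Total t = Σ t_i = 30.31 days.

30.3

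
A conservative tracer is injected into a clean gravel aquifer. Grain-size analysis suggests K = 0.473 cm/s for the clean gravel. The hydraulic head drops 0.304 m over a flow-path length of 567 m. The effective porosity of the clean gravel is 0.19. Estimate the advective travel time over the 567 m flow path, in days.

Convert K: 0.473 cm/s × 864 = 408.7 m/day.
Hydraulic gradient i = Δh / L = 0.304 / 567 = 0.0005362.
Darcy flux q = K · i = 408.7 × 0.0005362 = 0.2191 m/day.
Seepage velocity v = q / n_e = 0.2191 / 0.19 = 1.153 m/day.
Travel time t = L / v = 567 / 1.153 = 491.7 days.

492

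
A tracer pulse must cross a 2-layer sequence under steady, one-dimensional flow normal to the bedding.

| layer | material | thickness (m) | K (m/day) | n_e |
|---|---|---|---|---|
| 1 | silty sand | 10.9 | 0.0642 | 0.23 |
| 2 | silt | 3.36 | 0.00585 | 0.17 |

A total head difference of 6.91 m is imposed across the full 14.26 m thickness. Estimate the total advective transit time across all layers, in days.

With flow normal to the layers, continuity requires the same specific discharge q through every layer.
Σ(b_i/K_i) = 10.9/0.0642 + 3.36/0.00585 = 744.1 d.
q = Δh / Σ(b_i/K_i) = 6.91 / 744.1 = 0.009286 m/day.
In each layer the seepage velocity is v_i = q/n_i, so the layer transit time is t_i = b_i·n_i / q:
  layer 1 (silty sand): t_1 = 10.9 × 0.23 / 0.009286 = 270.0 d
  layer 2 (silt): t_2 = 3.36 × 0.17 / 0.009286 = 61.51 d
Total t = Σ t_i = 331.5 days.

331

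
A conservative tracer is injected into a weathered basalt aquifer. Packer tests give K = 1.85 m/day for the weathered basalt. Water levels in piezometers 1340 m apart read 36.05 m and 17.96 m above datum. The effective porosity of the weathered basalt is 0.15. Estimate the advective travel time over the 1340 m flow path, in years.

22.0

Hydraulic gradient i = (36.05 − 17.96) / 1340 = 18.09 / 1340 = 0.01350.
Darcy flux q = K · i = 1.850 × 0.01350 = 0.02498 m/day.
Seepage velocity v = q / n_e = 0.02498 / 0.15 = 0.1665 m/day.
Travel time t = L / v = 1340 / 0.1665 = 8048 days = 22.03 years.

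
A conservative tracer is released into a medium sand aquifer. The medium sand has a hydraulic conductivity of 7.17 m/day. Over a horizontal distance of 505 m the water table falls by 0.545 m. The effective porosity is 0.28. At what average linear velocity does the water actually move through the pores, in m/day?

Hydraulic gradient i = Δh / L = 0.545 / 505 = 0.001079.
Darcy flux q = K · i = 7.170 × 0.001079 = 0.007738 m/day.
Seepage velocity v = q / n_e = 0.007738 / 0.28 = 0.02764 m/day.

0.0276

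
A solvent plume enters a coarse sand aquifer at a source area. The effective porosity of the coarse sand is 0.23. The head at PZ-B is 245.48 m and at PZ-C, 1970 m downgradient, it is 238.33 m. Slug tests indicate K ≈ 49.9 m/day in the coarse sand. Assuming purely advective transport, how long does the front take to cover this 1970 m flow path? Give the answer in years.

6.85

Hydraulic gradient i = (245.48 − 238.33) / 1970 = 7.15 / 1970 = 0.003629.
Darcy flux q = K · i = 49.90 × 0.003629 = 0.1811 m/day.
Seepage velocity v = q / n_e = 0.1811 / 0.23 = 0.7874 m/day.
Travel time t = L / v = 1970 / 0.7874 = 2502 days = 6.850 years.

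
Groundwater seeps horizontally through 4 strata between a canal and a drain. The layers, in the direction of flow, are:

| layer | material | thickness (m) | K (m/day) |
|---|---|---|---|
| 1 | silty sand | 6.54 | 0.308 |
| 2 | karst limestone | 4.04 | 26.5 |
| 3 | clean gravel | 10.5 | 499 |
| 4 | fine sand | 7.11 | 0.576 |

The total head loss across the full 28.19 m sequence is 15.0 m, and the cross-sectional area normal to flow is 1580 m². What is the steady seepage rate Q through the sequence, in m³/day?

702

Flow is perpendicular to layering, so the layers act in series and the equivalent K is the thickness-weighted harmonic mean.
Total thickness L = 6.54 + 4.04 + 10.5 + 7.11 = 28.19 m.
Σ(b_i/K_i) = 6.54/0.308 + 4.04/26.5 + 10.5/499 + 7.11/0.576 = 33.75 d.
K_eq = L / Σ(b_i/K_i) = 28.19 / 33.75 = 0.8352 m/day.
Q = K_eq · A · (Δh/L) = 0.8352 × 1580 × (15.0/28.19) = 702.2 m³/day.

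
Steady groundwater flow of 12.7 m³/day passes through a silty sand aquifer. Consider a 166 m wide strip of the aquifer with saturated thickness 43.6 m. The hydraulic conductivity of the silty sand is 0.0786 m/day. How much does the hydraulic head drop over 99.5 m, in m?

Cross-sectional area A = 166 × 43.6 = 7238 m².
From Q = K·A·i, i = Q / (K·A) = 12.7 / (0.07860 × 7238) = 0.02232.
Head loss Δh = i · L = 0.02232 × 99.5 = 2.221 m.

2.22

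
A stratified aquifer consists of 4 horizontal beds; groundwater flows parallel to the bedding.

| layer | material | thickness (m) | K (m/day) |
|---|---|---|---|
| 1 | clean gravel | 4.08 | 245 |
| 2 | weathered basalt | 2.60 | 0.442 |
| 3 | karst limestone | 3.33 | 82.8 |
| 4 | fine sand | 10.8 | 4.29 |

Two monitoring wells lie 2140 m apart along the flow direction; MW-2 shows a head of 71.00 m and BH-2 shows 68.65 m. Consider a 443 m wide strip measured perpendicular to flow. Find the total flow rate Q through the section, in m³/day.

644

Flow is parallel to layering, so each bed carries its own Darcy discharge and the transmissivities add.
Σ(K_i·b_i) = 245×4.08 + 0.442×2.60 + 82.8×3.33 + 4.29×10.8 = 1323 m²/day.
Hydraulic gradient i = (71.00 − 68.65) / 2140 = 2.35 / 2140 = 0.001098.
Q = Σ(K_i·b_i) · W · i = 1323 × 443 × 0.001098 = 643.5 m³/day.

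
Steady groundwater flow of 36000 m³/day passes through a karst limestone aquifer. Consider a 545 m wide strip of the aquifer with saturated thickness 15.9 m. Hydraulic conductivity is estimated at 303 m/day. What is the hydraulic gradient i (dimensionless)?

Cross-sectional area A = 545 × 15.9 = 8666 m².
From Q = K·A·i, i = Q / (K·A) = 36000 / (303.0 × 8666) = 0.01371.

0.0137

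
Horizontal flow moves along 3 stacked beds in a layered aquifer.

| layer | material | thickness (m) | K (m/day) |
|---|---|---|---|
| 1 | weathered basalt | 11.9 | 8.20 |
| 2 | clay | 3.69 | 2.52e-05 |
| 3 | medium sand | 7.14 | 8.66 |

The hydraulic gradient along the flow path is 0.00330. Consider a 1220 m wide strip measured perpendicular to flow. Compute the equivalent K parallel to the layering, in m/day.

Flow is parallel to layering, so each bed carries its own Darcy discharge and the transmissivities add.
Σ(K_i·b_i) = 8.20×11.9 + 2.52e-05×3.69 + 8.66×7.14 = 159.4 m²/day.
Total thickness b = 22.73 m, so K_eq = Σ(K_i·b_i)/b = 7.013 m/day.

7.01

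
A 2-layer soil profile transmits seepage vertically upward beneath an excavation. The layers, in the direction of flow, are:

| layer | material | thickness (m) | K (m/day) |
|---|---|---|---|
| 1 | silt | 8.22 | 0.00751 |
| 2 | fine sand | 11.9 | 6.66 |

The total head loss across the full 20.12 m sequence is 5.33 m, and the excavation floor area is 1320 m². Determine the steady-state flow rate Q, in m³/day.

Flow is perpendicular to layering, so the layers act in series and the equivalent K is the thickness-weighted harmonic mean.
Total thickness L = 8.22 + 11.9 = 20.12 m.
Σ(b_i/K_i) = 8.22/0.00751 + 11.9/6.66 = 1096 d.
K_eq = L / Σ(b_i/K_i) = 20.12 / 1096 = 0.01835 m/day.
Q = K_eq · A · (Δh/L) = 0.01835 × 1320 × (5.33/20.12) = 6.417 m³/day.

6.42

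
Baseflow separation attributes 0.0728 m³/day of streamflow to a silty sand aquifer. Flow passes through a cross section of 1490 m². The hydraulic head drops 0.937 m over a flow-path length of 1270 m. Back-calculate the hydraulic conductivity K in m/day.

0.0662

Hydraulic gradient i = Δh / L = 0.937 / 1270 = 0.0007378.
From Q = K·A·i, K = Q / (A·i) = 0.0728 / (1490 × 0.0007378) = 0.06622 m/day.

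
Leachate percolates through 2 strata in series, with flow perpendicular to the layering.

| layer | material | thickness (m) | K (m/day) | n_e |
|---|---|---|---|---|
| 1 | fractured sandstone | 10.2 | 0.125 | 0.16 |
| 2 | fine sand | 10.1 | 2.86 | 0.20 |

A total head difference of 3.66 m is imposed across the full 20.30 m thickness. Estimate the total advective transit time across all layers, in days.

With flow normal to the layers, continuity requires the same specific discharge q through every layer.
Σ(b_i/K_i) = 10.2/0.125 + 10.1/2.86 = 85.13 d.
q = Δh / Σ(b_i/K_i) = 3.66 / 85.13 = 0.04299 m/day.
In each layer the seepage velocity is v_i = q/n_i, so the layer transit time is t_i = b_i·n_i / q:
  layer 1 (fractured sandstone): t_1 = 10.2 × 0.16 / 0.04299 = 37.96 d
  layer 2 (fine sand): t_2 = 10.1 × 0.20 / 0.04299 = 46.99 d
Total t = Σ t_i = 84.95 days.

84.9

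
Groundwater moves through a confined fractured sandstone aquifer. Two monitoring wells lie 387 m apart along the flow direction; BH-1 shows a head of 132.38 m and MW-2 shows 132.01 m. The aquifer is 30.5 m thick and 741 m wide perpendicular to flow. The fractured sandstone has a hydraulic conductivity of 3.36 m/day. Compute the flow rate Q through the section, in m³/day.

72.6

Cross-sectional area A = 741 × 30.5 = 22600 m².
Hydraulic gradient i = (132.38 − 132.01) / 387 = 0.37 / 387 = 0.0009561.
Darcy's law: Q = K · A · i = 3.360 × 22600 × 0.0009561 = 72.60 m³/day.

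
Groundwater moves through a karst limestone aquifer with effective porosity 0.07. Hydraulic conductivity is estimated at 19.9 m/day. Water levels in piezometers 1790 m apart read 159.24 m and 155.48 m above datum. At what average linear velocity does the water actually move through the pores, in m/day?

Hydraulic gradient i = (159.24 − 155.48) / 1790 = 3.76 / 1790 = 0.002101.
Darcy flux q = K · i = 19.90 × 0.002101 = 0.04180 m/day.
Seepage velocity v = q / n_e = 0.04180 / 0.07 = 0.5972 m/day.

0.597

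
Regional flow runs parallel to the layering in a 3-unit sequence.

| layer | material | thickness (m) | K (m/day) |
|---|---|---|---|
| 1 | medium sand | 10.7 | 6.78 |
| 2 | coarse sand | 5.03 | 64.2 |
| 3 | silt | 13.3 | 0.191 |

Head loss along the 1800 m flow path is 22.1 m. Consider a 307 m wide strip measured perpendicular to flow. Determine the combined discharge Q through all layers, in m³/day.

1500

Flow is parallel to layering, so each bed carries its own Darcy discharge and the transmissivities add.
Σ(K_i·b_i) = 6.78×10.7 + 64.2×5.03 + 0.191×13.3 = 398.0 m²/day.
Hydraulic gradient i = Δh / L = 22.1 / 1800 = 0.01228.
Q = Σ(K_i·b_i) · W · i = 398.0 × 307 × 0.01228 = 1500 m³/day.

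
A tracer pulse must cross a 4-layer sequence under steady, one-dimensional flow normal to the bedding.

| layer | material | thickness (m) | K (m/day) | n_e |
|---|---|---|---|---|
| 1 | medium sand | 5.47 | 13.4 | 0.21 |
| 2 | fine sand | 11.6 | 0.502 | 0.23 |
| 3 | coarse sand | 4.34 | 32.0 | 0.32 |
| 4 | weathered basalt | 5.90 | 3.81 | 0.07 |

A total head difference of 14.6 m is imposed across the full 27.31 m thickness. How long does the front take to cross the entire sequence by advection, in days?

With flow normal to the layers, continuity requires the same specific discharge q through every layer.
Σ(b_i/K_i) = 5.47/13.4 + 11.6/0.502 + 4.34/32.0 + 5.90/3.81 = 25.20 d.
q = Δh / Σ(b_i/K_i) = 14.6 / 25.20 = 0.5794 m/day.
In each layer the seepage velocity is v_i = q/n_i, so the layer transit time is t_i = b_i·n_i / q:
  layer 1 (medium sand): t_1 = 5.47 × 0.21 / 0.5794 = 1.983 d
  layer 2 (fine sand): t_2 = 11.6 × 0.23 / 0.5794 = 4.605 d
  layer 3 (coarse sand): t_3 = 4.34 × 0.32 / 0.5794 = 2.397 d
  layer 4 (weathered basalt): t_4 = 5.90 × 0.07 / 0.5794 = 0.7128 d
Total t = Σ t_i = 9.698 days.

9.70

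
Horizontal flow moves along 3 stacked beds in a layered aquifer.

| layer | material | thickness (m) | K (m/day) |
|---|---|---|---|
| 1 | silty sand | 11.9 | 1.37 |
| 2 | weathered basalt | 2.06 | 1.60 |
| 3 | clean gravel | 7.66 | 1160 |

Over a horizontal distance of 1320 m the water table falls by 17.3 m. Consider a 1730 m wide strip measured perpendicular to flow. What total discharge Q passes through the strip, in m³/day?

Flow is parallel to layering, so each bed carries its own Darcy discharge and the transmissivities add.
Σ(K_i·b_i) = 1.37×11.9 + 1.60×2.06 + 1160×7.66 = 8905 m²/day.
Hydraulic gradient i = Δh / L = 17.3 / 1320 = 0.01311.
Q = Σ(K_i·b_i) · W · i = 8905 × 1730 × 0.01311 = 2.019e+05 m³/day.

202000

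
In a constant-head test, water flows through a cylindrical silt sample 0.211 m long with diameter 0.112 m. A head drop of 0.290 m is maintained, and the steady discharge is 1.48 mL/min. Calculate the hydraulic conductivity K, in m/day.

Cross-sectional area A = π·(d/2)² = π × (0.112/2)² = 0.009852 m².
Convert discharge: 1.48 mL/min = 2.467e-08 m³/s.
Darcy's law rearranged: K = Q·L / (A·Δh) = 2.467e-08 × 0.211 / (0.009852 × 0.290) = 1.822e-06 m/s = 0.1574 m/day.

0.157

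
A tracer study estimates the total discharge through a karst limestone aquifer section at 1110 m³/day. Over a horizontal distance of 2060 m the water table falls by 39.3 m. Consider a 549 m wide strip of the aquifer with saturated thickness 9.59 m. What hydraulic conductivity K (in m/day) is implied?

Cross-sectional area A = 549 × 9.59 = 5265 m².
Hydraulic gradient i = Δh / L = 39.3 / 2060 = 0.01908.
From Q = K·A·i, K = Q / (A·i) = 1110 / (5265 × 0.01908) = 11.05 m/day.

11.1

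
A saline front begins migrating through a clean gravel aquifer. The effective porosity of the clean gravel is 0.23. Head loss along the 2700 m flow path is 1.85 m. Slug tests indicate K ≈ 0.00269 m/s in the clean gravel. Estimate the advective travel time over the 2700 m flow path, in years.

Convert K: 0.00269 m/s × 86400 = 232.4 m/day.
Hydraulic gradient i = Δh / L = 1.85 / 2700 = 0.0006852.
Darcy flux q = K · i = 232.4 × 0.0006852 = 0.1592 m/day.
Seepage velocity v = q / n_e = 0.1592 / 0.23 = 0.6924 m/day.
Travel time t = L / v = 2700 / 0.6924 = 3900 days = 10.68 years.

10.7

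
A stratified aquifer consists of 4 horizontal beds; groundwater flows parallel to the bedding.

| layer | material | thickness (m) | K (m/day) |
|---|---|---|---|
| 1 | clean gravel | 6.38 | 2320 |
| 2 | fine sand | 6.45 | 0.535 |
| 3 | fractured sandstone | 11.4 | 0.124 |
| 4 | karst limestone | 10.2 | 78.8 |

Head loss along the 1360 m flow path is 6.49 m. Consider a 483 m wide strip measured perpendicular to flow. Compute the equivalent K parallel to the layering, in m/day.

453

Flow is parallel to layering, so each bed carries its own Darcy discharge and the transmissivities add.
Σ(K_i·b_i) = 2320×6.38 + 0.535×6.45 + 0.124×11.4 + 78.8×10.2 = 15610 m²/day.
Total thickness b = 34.43 m, so K_eq = Σ(K_i·b_i)/b = 453.4 m/day.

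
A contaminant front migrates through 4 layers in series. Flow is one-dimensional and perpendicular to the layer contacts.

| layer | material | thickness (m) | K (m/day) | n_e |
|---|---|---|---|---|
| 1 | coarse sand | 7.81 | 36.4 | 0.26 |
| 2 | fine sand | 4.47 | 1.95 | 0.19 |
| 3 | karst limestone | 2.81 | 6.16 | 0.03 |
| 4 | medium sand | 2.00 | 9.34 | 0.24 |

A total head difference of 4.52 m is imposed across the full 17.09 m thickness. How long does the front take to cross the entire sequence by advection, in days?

2.42

With flow normal to the layers, continuity requires the same specific discharge q through every layer.
Σ(b_i/K_i) = 7.81/36.4 + 4.47/1.95 + 2.81/6.16 + 2.00/9.34 = 3.177 d.
q = Δh / Σ(b_i/K_i) = 4.52 / 3.177 = 1.423 m/day.
In each layer the seepage velocity is v_i = q/n_i, so the layer transit time is t_i = b_i·n_i / q:
  layer 1 (coarse sand): t_1 = 7.81 × 0.26 / 1.423 = 1.427 d
  layer 2 (fine sand): t_2 = 4.47 × 0.19 / 1.423 = 0.5970 d
  layer 3 (karst limestone): t_3 = 2.81 × 0.03 / 1.423 = 0.05926 d
  layer 4 (medium sand): t_4 = 2.00 × 0.24 / 1.423 = 0.3374 d
Total t = Σ t_i = 2.421 days.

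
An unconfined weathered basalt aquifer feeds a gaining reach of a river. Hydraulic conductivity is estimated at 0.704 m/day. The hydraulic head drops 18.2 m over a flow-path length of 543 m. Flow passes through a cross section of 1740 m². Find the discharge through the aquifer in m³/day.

Hydraulic gradient i = Δh / L = 18.2 / 543 = 0.03352.
Darcy's law: Q = K · A · i = 0.7040 × 1740 × 0.03352 = 41.06 m³/day.

41.1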